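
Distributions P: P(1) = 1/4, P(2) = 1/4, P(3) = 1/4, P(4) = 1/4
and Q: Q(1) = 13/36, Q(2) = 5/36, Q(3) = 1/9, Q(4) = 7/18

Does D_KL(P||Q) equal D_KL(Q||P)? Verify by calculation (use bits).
D_KL(P||Q) = 0.2125 bits, D_KL(Q||P) = 0.1917 bits. No — D_KL(P||Q) ≠ D_KL(Q||P) for this pair.

D_KL(P||Q) = Σ P(x) log₂(P(x)/Q(x))

Computing term by term:
  P(1)·log₂(P(1)/Q(1)) = (1/4)·log₂((1/4)/(13/36)) = -0.13263
  P(2)·log₂(P(2)/Q(2)) = (1/4)·log₂((1/4)/(5/36)) = 0.21200
  P(3)·log₂(P(3)/Q(3)) = (1/4)·log₂((1/4)/(1/9)) = 0.29248
  P(4)·log₂(P(4)/Q(4)) = (1/4)·log₂((1/4)/(7/18)) = -0.15936

D_KL(P||Q) = -0.13263 + 0.21200 + 0.29248 - 0.15936 = 0.21249 ≈ 0.2125 bits

D_KL(Q||P) = Σ Q(x) log₂(Q(x)/P(x))

Computing term by term:
  Q(1)·log₂(Q(1)/P(1)) = (13/36)·log₂((13/36)/(1/4)) = 0.19157
  Q(2)·log₂(Q(2)/P(2)) = (5/36)·log₂((5/36)/(1/4)) = -0.11778
  Q(3)·log₂(Q(3)/P(3)) = (1/9)·log₂((1/9)/(1/4)) = -0.12999
  Q(4)·log₂(Q(4)/P(4)) = (7/18)·log₂((7/18)/(1/4)) = 0.24789

D_KL(Q||P) = 0.19157 - 0.11778 - 0.12999 + 0.24789 = 0.19169 ≈ 0.1917 bits

These are NOT equal (difference: 0.0208 bits). KL divergence is asymmetric: D_KL(P||Q) ≠ D_KL(Q||P) in general.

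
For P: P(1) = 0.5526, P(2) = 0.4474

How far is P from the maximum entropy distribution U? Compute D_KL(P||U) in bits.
0.0080 bits

U(i) = 1/2 for all i

D_KL(P||U) = Σ P(x) log₂(P(x) / (1/2))
           = Σ P(x) log₂(P(x)) + log₂(2)
           = log₂(2) - H(P)

H(P) = -Σ P(x) log₂(P(x)):
  -P(1)·log₂(P(1)) = -(0.5526)·log₂(0.5526) = 0.47286
  -P(2)·log₂(P(2)) = -(0.4474)·log₂(0.4474) = 0.51915
H(P) = 0.47286 + 0.51915 = 0.99201 bits

log₂(2) = 1.00000 bits

D_KL(P||U) = 1.00000 - 0.99201 = 0.00799 ≈ 0.0080 bits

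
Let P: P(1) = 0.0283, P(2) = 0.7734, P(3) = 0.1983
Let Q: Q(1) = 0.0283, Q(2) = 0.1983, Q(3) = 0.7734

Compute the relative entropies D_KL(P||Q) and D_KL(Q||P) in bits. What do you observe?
D_KL(P||Q) = 1.1292 bits, D_KL(Q||P) = 1.1292 bits. The two directions give the same value here, because Q is a self-inverse relabeling of P; in general KL divergence is asymmetric.

D_KL(P||Q) = Σ P(x) log₂(P(x)/Q(x))

Computing term by term:
  P(1)·log₂(P(1)/Q(1)) = 0.0283·log₂(0.0283/0.0283) = 0.00000
  P(2)·log₂(P(2)/Q(2)) = 0.7734·log₂(0.7734/0.1983) = 1.51859
  P(3)·log₂(P(3)/Q(3)) = 0.1983·log₂(0.1983/0.7734) = -0.38937

D_KL(P||Q) = 0.00000 + 1.51859 - 0.38937 = 1.12922 ≈ 1.1292 bits

D_KL(Q||P) = Σ Q(x) log₂(Q(x)/P(x))

Computing term by term:
  Q(1)·log₂(Q(1)/P(1)) = 0.0283·log₂(0.0283/0.0283) = 0.00000
  Q(2)·log₂(Q(2)/P(2)) = 0.1983·log₂(0.1983/0.7734) = -0.38937
  Q(3)·log₂(Q(3)/P(3)) = 0.7734·log₂(0.7734/0.1983) = 1.51859

D_KL(Q||P) = 0.00000 - 0.38937 + 1.51859 = 1.12922 ≈ 1.1292 bits

These ARE equal here. Q is P with outcomes relabeled (Q(2) = P(3), Q(3) = P(2)) by a relabeling that is its own inverse, so the two sums contain exactly the same terms in a different order. This is a special case — KL divergence is not symmetric in general: D_KL(P||Q) ≠ D_KL(Q||P) for most P, Q.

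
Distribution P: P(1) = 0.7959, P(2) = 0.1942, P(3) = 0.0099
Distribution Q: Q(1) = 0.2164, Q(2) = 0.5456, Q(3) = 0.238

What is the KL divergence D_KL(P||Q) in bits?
1.1606 bits

D_KL(P||Q) = Σ P(x) log₂(P(x)/Q(x))

Computing term by term:
  P(1)·log₂(P(1)/Q(1)) = 0.7959·log₂(0.7959/0.2164) = 1.49541
  P(2)·log₂(P(2)/Q(2)) = 0.1942·log₂(0.1942/0.5456) = -0.28942
  P(3)·log₂(P(3)/Q(3)) = 0.0099·log₂(0.0099/0.238) = -0.04542

D_KL(P||Q) = 1.49541 - 0.28942 - 0.04542 = 1.16057 ≈ 1.1606 bits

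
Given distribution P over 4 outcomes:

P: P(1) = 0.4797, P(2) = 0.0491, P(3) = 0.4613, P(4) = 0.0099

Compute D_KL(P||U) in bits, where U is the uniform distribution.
0.6973 bits

U(i) = 1/4 for all i

D_KL(P||U) = Σ P(x) log₂(P(x) / (1/4))
           = Σ P(x) log₂(P(x)) + log₂(4)
           = log₂(4) - H(P)

H(P) = -Σ P(x) log₂(P(x)):
  -P(1)·log₂(P(1)) = -(0.4797)·log₂(0.4797) = 0.50838
  -P(2)·log₂(P(2)) = -(0.0491)·log₂(0.0491) = 0.21349
  -P(3)·log₂(P(3)) = -(0.4613)·log₂(0.4613) = 0.51491
  -P(4)·log₂(P(4)) = -(0.0099)·log₂(0.0099) = 0.06592
H(P) = 0.50838 + 0.21349 + 0.51491 + 0.06592 = 1.30270 bits

log₂(4) = 2.00000 bits

D_KL(P||U) = 2.00000 - 1.30270 = 0.69730 ≈ 0.6973 bits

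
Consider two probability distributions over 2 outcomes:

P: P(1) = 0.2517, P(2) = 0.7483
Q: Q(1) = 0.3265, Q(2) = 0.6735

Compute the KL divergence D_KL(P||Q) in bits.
0.0192 bits

D_KL(P||Q) = Σ P(x) log₂(P(x)/Q(x))

Computing term by term:
  P(1)·log₂(P(1)/Q(1)) = 0.2517·log₂(0.2517/0.3265) = -0.09448
  P(2)·log₂(P(2)/Q(2)) = 0.7483·log₂(0.7483/0.6735) = 0.11370

D_KL(P||Q) = -0.09448 + 0.11370 = 0.01922 ≈ 0.0192 bits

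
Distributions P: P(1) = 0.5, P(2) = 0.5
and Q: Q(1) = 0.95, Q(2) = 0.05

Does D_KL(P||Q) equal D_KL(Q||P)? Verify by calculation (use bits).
D_KL(P||Q) = 1.1980 bits, D_KL(Q||P) = 0.7136 bits. No — D_KL(P||Q) ≠ D_KL(Q||P) for this pair.

D_KL(P||Q) = Σ P(x) log₂(P(x)/Q(x))

Computing term by term:
  P(1)·log₂(P(1)/Q(1)) = 0.5·log₂(0.5/0.95) = -0.46300
  P(2)·log₂(P(2)/Q(2)) = 0.5·log₂(0.5/0.05) = 1.66096

D_KL(P||Q) = -0.46300 + 1.66096 = 1.19796 ≈ 1.1980 bits

D_KL(Q||P) = Σ Q(x) log₂(Q(x)/P(x))

Computing term by term:
  Q(1)·log₂(Q(1)/P(1)) = 0.95·log₂(0.95/0.5) = 0.87970
  Q(2)·log₂(Q(2)/P(2)) = 0.05·log₂(0.05/0.5) = -0.16610

D_KL(Q||P) = 0.87970 - 0.16610 = 0.71360 ≈ 0.7136 bits

These are NOT equal (difference: 0.4844 bits). KL divergence is asymmetric: D_KL(P||Q) ≠ D_KL(Q||P) in general.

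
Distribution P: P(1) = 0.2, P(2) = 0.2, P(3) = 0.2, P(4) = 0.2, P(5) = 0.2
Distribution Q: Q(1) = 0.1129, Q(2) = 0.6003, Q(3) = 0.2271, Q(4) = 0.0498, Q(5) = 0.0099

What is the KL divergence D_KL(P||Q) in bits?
1.0796 bits

D_KL(P||Q) = Σ P(x) log₂(P(x)/Q(x))

Computing term by term:
  P(1)·log₂(P(1)/Q(1)) = 0.2·log₂(0.2/0.1129) = 0.16499
  P(2)·log₂(P(2)/Q(2)) = 0.2·log₂(0.2/0.6003) = -0.31714
  P(3)·log₂(P(3)/Q(3)) = 0.2·log₂(0.2/0.2271) = -0.03667
  P(4)·log₂(P(4)/Q(4)) = 0.2·log₂(0.2/0.0498) = 0.40116
  P(5)·log₂(P(5)/Q(5)) = 0.2·log₂(0.2/0.0099) = 0.86729

D_KL(P||Q) = 0.16499 - 0.31714 - 0.03667 + 0.40116 + 0.86729 = 1.07963 ≈ 1.0796 bits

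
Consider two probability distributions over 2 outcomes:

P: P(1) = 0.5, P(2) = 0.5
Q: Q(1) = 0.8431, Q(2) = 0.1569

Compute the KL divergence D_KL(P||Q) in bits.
0.4592 bits

D_KL(P||Q) = Σ P(x) log₂(P(x)/Q(x))

Computing term by term:
  P(1)·log₂(P(1)/Q(1)) = 0.5·log₂(0.5/0.8431) = -0.37689
  P(2)·log₂(P(2)/Q(2)) = 0.5·log₂(0.5/0.1569) = 0.83604

D_KL(P||Q) = -0.37689 + 0.83604 = 0.45915 ≈ 0.4592 bits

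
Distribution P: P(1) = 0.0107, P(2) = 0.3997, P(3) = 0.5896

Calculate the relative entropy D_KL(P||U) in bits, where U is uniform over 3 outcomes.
0.5367 bits

U(i) = 1/3 for all i

D_KL(P||U) = Σ P(x) log₂(P(x) / (1/3))
           = Σ P(x) log₂(P(x)) + log₂(3)
           = log₂(3) - H(P)

H(P) = -Σ P(x) log₂(P(x)):
  -P(1)·log₂(P(1)) = -(0.0107)·log₂(0.0107) = 0.07004
  -P(2)·log₂(P(2)) = -(0.3997)·log₂(0.3997) = 0.52881
  -P(3)·log₂(P(3)) = -(0.5896)·log₂(0.5896) = 0.44939
H(P) = 0.07004 + 0.52881 + 0.44939 = 1.04824 bits

log₂(3) = 1.58496 bits

D_KL(P||U) = 1.58496 - 1.04824 = 0.53672 ≈ 0.5367 bits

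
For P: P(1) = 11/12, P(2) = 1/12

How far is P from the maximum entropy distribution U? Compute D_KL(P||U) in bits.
0.5862 bits

U(i) = 1/2 for all i

D_KL(P||U) = Σ P(x) log₂(P(x) / (1/2))
           = Σ P(x) log₂(P(x)) + log₂(2)
           = log₂(2) - H(P)

H(P) = -Σ P(x) log₂(P(x)):
  -P(1)·log₂(P(1)) = -(11/12)·log₂(11/12) = 0.11507
  -P(2)·log₂(P(2)) = -(1/12)·log₂(1/12) = 0.29875
H(P) = 0.11507 + 0.29875 = 0.41382 bits

log₂(2) = 1.00000 bits

D_KL(P||U) = 1.00000 - 0.41382 = 0.58618 ≈ 0.5862 bits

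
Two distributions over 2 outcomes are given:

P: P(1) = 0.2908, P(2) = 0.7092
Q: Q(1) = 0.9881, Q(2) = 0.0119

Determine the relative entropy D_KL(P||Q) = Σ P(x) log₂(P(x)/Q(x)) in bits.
3.6691 bits

D_KL(P||Q) = Σ P(x) log₂(P(x)/Q(x))

Computing term by term:
  P(1)·log₂(P(1)/Q(1)) = 0.2908·log₂(0.2908/0.9881) = -0.51315
  P(2)·log₂(P(2)/Q(2)) = 0.7092·log₂(0.7092/0.0119) = 4.18227

D_KL(P||Q) = -0.51315 + 4.18227 = 3.66912 ≈ 3.6691 bits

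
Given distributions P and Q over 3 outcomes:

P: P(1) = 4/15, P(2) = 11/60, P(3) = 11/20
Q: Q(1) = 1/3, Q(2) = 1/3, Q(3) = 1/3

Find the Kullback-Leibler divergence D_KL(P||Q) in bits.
0.1534 bits

D_KL(P||Q) = Σ P(x) log₂(P(x)/Q(x))

Computing term by term:
  P(1)·log₂(P(1)/Q(1)) = (4/15)·log₂((4/15)/(1/3)) = -0.08585
  P(2)·log₂(P(2)/Q(2)) = (11/60)·log₂((11/60)/(1/3)) = -0.15812
  P(3)·log₂(P(3)/Q(3)) = (11/20)·log₂((11/20)/(1/3)) = 0.39736

D_KL(P||Q) = -0.08585 - 0.15812 + 0.39736 = 0.15339 ≈ 0.1534 bits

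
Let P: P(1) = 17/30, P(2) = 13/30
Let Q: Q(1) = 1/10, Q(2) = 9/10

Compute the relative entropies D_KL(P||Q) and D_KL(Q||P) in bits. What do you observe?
D_KL(P||Q) = 0.9612 bits, D_KL(Q||P) = 0.6988 bits. The two directions give different values (D_KL(P||Q) exceeds D_KL(Q||P) by 0.2624 bits): KL divergence is asymmetric.

D_KL(P||Q) = Σ P(x) log₂(P(x)/Q(x))

Computing term by term:
  P(1)·log₂(P(1)/Q(1)) = (17/30)·log₂((17/30)/(1/10)) = 1.41808
  P(2)·log₂(P(2)/Q(2)) = (13/30)·log₂((13/30)/(9/10)) = -0.45693

D_KL(P||Q) = 1.41808 - 0.45693 = 0.96115 ≈ 0.9612 bits

D_KL(Q||P) = Σ Q(x) log₂(Q(x)/P(x))

Computing term by term:
  Q(1)·log₂(Q(1)/P(1)) = (1/10)·log₂((1/10)/(17/30)) = -0.25025
  Q(2)·log₂(Q(2)/P(2)) = (9/10)·log₂((9/10)/(13/30)) = 0.94900

D_KL(Q||P) = -0.25025 + 0.94900 = 0.69875 ≈ 0.6988 bits

These are NOT equal (difference: 0.2624 bits). KL divergence is asymmetric: D_KL(P||Q) ≠ D_KL(Q||P) in general.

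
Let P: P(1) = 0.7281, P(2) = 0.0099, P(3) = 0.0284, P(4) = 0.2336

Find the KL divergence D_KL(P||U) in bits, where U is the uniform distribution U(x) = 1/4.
0.9648 bits

U(i) = 1/4 for all i

D_KL(P||U) = Σ P(x) log₂(P(x) / (1/4))
           = Σ P(x) log₂(P(x)) + log₂(4)
           = log₂(4) - H(P)

H(P) = -Σ P(x) log₂(P(x)):
  -P(1)·log₂(P(1)) = -(0.7281)·log₂(0.7281) = 0.33332
  -P(2)·log₂(P(2)) = -(0.0099)·log₂(0.0099) = 0.06592
  -P(3)·log₂(P(3)) = -(0.0284)·log₂(0.0284) = 0.14592
  -P(4)·log₂(P(4)) = -(0.2336)·log₂(0.2336) = 0.49007
H(P) = 0.33332 + 0.06592 + 0.14592 + 0.49007 = 1.03523 bits

log₂(4) = 2.00000 bits

D_KL(P||U) = 2.00000 - 1.03523 = 0.96477 ≈ 0.9648 bits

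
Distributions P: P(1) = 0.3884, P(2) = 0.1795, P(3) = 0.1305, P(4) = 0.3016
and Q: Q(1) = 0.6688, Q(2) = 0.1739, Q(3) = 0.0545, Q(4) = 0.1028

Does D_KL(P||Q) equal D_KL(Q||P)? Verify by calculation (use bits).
D_KL(P||Q) = 0.3364 bits, D_KL(Q||P) = 0.2881 bits. No — D_KL(P||Q) ≠ D_KL(Q||P) for this pair.

D_KL(P||Q) = Σ P(x) log₂(P(x)/Q(x))

Computing term by term:
  P(1)·log₂(P(1)/Q(1)) = 0.3884·log₂(0.3884/0.6688) = -0.30452
  P(2)·log₂(P(2)/Q(2)) = 0.1795·log₂(0.1795/0.1739) = 0.00821
  P(3)·log₂(P(3)/Q(3)) = 0.1305·log₂(0.1305/0.0545) = 0.16439
  P(4)·log₂(P(4)/Q(4)) = 0.3016·log₂(0.3016/0.1028) = 0.46832

D_KL(P||Q) = -0.30452 + 0.00821 + 0.16439 + 0.46832 = 0.33640 ≈ 0.3364 bits

D_KL(Q||P) = Σ Q(x) log₂(Q(x)/P(x))

Computing term by term:
  Q(1)·log₂(Q(1)/P(1)) = 0.6688·log₂(0.6688/0.3884) = 0.52436
  Q(2)·log₂(Q(2)/P(2)) = 0.1739·log₂(0.1739/0.1795) = -0.00795
  Q(3)·log₂(Q(3)/P(3)) = 0.0545·log₂(0.0545/0.1305) = -0.06865
  Q(4)·log₂(Q(4)/P(4)) = 0.1028·log₂(0.1028/0.3016) = -0.15963

D_KL(Q||P) = 0.52436 - 0.00795 - 0.06865 - 0.15963 = 0.28813 ≈ 0.2881 bits

These are NOT equal (difference: 0.0483 bits). KL divergence is asymmetric: D_KL(P||Q) ≠ D_KL(Q||P) in general.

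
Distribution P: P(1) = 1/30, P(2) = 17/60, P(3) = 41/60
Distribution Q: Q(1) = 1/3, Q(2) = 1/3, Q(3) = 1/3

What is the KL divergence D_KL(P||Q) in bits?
0.5305 bits

D_KL(P||Q) = Σ P(x) log₂(P(x)/Q(x))

Computing term by term:
  P(1)·log₂(P(1)/Q(1)) = (1/30)·log₂((1/30)/(1/3)) = -0.11073
  P(2)·log₂(P(2)/Q(2)) = (17/60)·log₂((17/60)/(1/3)) = -0.06643
  P(3)·log₂(P(3)/Q(3)) = (41/60)·log₂((41/60)/(1/3)) = 0.70768

D_KL(P||Q) = -0.11073 - 0.06643 + 0.70768 = 0.53052 ≈ 0.5305 bits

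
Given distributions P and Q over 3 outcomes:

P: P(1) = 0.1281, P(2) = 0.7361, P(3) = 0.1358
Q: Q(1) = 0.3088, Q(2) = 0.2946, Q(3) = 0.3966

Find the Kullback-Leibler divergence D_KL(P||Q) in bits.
0.5999 bits

D_KL(P||Q) = Σ P(x) log₂(P(x)/Q(x))

Computing term by term:
  P(1)·log₂(P(1)/Q(1)) = 0.1281·log₂(0.1281/0.3088) = -0.16261
  P(2)·log₂(P(2)/Q(2)) = 0.7361·log₂(0.7361/0.2946) = 0.97249
  P(3)·log₂(P(3)/Q(3)) = 0.1358·log₂(0.1358/0.3966) = -0.20997

D_KL(P||Q) = -0.16261 + 0.97249 - 0.20997 = 0.59991 ≈ 0.5999 bits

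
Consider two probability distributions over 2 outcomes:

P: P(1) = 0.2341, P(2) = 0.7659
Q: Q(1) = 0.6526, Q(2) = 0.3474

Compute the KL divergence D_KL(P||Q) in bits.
0.5273 bits

D_KL(P||Q) = Σ P(x) log₂(P(x)/Q(x))

Computing term by term:
  P(1)·log₂(P(1)/Q(1)) = 0.2341·log₂(0.2341/0.6526) = -0.34625
  P(2)·log₂(P(2)/Q(2)) = 0.7659·log₂(0.7659/0.3474) = 0.87355

D_KL(P||Q) = -0.34625 + 0.87355 = 0.52730 ≈ 0.5273 bits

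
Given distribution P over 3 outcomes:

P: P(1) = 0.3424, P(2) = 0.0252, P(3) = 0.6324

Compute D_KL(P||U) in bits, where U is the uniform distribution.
0.5036 bits

U(i) = 1/3 for all i

D_KL(P||U) = Σ P(x) log₂(P(x) / (1/3))
           = Σ P(x) log₂(P(x)) + log₂(3)
           = log₂(3) - H(P)

H(P) = -Σ P(x) log₂(P(x)):
  -P(1)·log₂(P(1)) = -(0.3424)·log₂(0.3424) = 0.52943
  -P(2)·log₂(P(2)) = -(0.0252)·log₂(0.0252) = 0.13382
  -P(3)·log₂(P(3)) = -(0.6324)·log₂(0.6324) = 0.41807
H(P) = 0.52943 + 0.13382 + 0.41807 = 1.08132 bits

log₂(3) = 1.58496 bits

D_KL(P||U) = 1.58496 - 1.08132 = 0.50364 ≈ 0.5036 bits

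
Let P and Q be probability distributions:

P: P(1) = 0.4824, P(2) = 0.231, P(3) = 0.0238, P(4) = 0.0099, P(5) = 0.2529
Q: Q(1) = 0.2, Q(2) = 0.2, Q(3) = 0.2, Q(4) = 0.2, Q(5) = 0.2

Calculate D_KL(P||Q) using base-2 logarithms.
0.6304 bits

D_KL(P||Q) = Σ P(x) log₂(P(x)/Q(x))

Computing term by term:
  P(1)·log₂(P(1)/Q(1)) = 0.4824·log₂(0.4824/0.2) = 0.61276
  P(2)·log₂(P(2)/Q(2)) = 0.231·log₂(0.231/0.2) = 0.04802
  P(3)·log₂(P(3)/Q(3)) = 0.0238·log₂(0.0238/0.2) = -0.07309
  P(4)·log₂(P(4)/Q(4)) = 0.0099·log₂(0.0099/0.2) = -0.04293
  P(5)·log₂(P(5)/Q(5)) = 0.2529·log₂(0.2529/0.2) = 0.08562

D_KL(P||Q) = 0.61276 + 0.04802 - 0.07309 - 0.04293 + 0.08562 = 0.63038 ≈ 0.6304 bits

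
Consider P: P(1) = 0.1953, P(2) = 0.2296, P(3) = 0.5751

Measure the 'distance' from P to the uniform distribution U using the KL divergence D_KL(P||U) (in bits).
0.1784 bits

U(i) = 1/3 for all i

D_KL(P||U) = Σ P(x) log₂(P(x) / (1/3))
           = Σ P(x) log₂(P(x)) + log₂(3)
           = log₂(3) - H(P)

H(P) = -Σ P(x) log₂(P(x)):
  -P(1)·log₂(P(1)) = -(0.1953)·log₂(0.1953) = 0.46017
  -P(2)·log₂(P(2)) = -(0.2296)·log₂(0.2296) = 0.48740
  -P(3)·log₂(P(3)) = -(0.5751)·log₂(0.5751) = 0.45900
H(P) = 0.46017 + 0.48740 + 0.45900 = 1.40657 bits

log₂(3) = 1.58496 bits

D_KL(P||U) = 1.58496 - 1.40657 = 0.17839 ≈ 0.1784 bits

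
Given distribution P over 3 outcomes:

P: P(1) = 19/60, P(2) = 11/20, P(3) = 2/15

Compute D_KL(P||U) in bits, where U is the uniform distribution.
0.1977 bits

U(i) = 1/3 for all i

D_KL(P||U) = Σ P(x) log₂(P(x) / (1/3))
           = Σ P(x) log₂(P(x)) + log₂(3)
           = log₂(3) - H(P)

H(P) = -Σ P(x) log₂(P(x)):
  -P(1)·log₂(P(1)) = -(19/60)·log₂(19/60) = 0.52534
  -P(2)·log₂(P(2)) = -(11/20)·log₂(11/20) = 0.47437
  -P(3)·log₂(P(3)) = -(2/15)·log₂(2/15) = 0.38759
H(P) = 0.52534 + 0.47437 + 0.38759 = 1.38730 bits

log₂(3) = 1.58496 bits

D_KL(P||U) = 1.58496 - 1.38730 = 0.19766 ≈ 0.1977 bits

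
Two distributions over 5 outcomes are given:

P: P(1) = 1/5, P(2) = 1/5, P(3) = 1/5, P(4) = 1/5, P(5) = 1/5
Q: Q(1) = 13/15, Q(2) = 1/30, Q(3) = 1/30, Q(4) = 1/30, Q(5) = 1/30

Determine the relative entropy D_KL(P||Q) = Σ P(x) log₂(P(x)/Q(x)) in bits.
1.6449 bits

D_KL(P||Q) = Σ P(x) log₂(P(x)/Q(x))

Computing term by term:
  P(1)·log₂(P(1)/Q(1)) = (1/5)·log₂((1/5)/(13/15)) = -0.42310
  P(2)·log₂(P(2)/Q(2)) = (1/5)·log₂((1/5)/(1/30)) = 0.51699
  P(3)·log₂(P(3)/Q(3)) = (1/5)·log₂((1/5)/(1/30)) = 0.51699
  P(4)·log₂(P(4)/Q(4)) = (1/5)·log₂((1/5)/(1/30)) = 0.51699
  P(5)·log₂(P(5)/Q(5)) = (1/5)·log₂((1/5)/(1/30)) = 0.51699

D_KL(P||Q) = -0.42310 + 0.51699 + 0.51699 + 0.51699 + 0.51699 = 1.64486 ≈ 1.6449 bits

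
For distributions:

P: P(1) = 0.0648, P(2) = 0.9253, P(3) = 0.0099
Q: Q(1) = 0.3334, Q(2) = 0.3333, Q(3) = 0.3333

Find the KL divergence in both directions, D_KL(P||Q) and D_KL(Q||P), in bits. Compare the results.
D_KL(P||Q) = 1.1597 bits, D_KL(Q||P) = 1.9878 bits. D_KL(Q||P) is larger than D_KL(P||Q) by 0.8281 bits; the two directions differ.

D_KL(P||Q) = Σ P(x) log₂(P(x)/Q(x))

Computing term by term:
  P(1)·log₂(P(1)/Q(1)) = 0.0648·log₂(0.0648/0.3334) = -0.15313
  P(2)·log₂(P(2)/Q(2)) = 0.9253·log₂(0.9253/0.3333) = 1.36306
  P(3)·log₂(P(3)/Q(3)) = 0.0099·log₂(0.0099/0.3333) = -0.05023

D_KL(P||Q) = -0.15313 + 1.36306 - 0.05023 = 1.15970 ≈ 1.1597 bits

D_KL(Q||P) = Σ Q(x) log₂(Q(x)/P(x))

Computing term by term:
  Q(1)·log₂(Q(1)/P(1)) = 0.3334·log₂(0.3334/0.0648) = 0.78789
  Q(2)·log₂(Q(2)/P(2)) = 0.3333·log₂(0.3333/0.9253) = -0.49098
  Q(3)·log₂(Q(3)/P(3)) = 0.3333·log₂(0.3333/0.0099) = 1.69091

D_KL(Q||P) = 0.78789 - 0.49098 + 1.69091 = 1.98782 ≈ 1.9878 bits

These are NOT equal (difference: 0.8281 bits). KL divergence is asymmetric: D_KL(P||Q) ≠ D_KL(Q||P) in general.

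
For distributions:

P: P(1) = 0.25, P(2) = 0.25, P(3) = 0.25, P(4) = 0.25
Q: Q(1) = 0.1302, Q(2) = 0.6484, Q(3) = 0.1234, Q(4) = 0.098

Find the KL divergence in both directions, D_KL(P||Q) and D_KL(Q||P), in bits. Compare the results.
D_KL(P||Q) = 0.4840 bits, D_KL(Q||P) = 0.5109 bits. D_KL(Q||P) is larger than D_KL(P||Q) by 0.0269 bits; the two directions differ.

D_KL(P||Q) = Σ P(x) log₂(P(x)/Q(x))

Computing term by term:
  P(1)·log₂(P(1)/Q(1)) = 0.25·log₂(0.25/0.1302) = 0.23530
  P(2)·log₂(P(2)/Q(2)) = 0.25·log₂(0.25/0.6484) = -0.34374
  P(3)·log₂(P(3)/Q(3)) = 0.25·log₂(0.25/0.1234) = 0.25465
  P(4)·log₂(P(4)/Q(4)) = 0.25·log₂(0.25/0.098) = 0.33777

D_KL(P||Q) = 0.23530 - 0.34374 + 0.25465 + 0.33777 = 0.48398 ≈ 0.4840 bits

D_KL(Q||P) = Σ Q(x) log₂(Q(x)/P(x))

Computing term by term:
  Q(1)·log₂(Q(1)/P(1)) = 0.1302·log₂(0.1302/0.25) = -0.12254
  Q(2)·log₂(Q(2)/P(2)) = 0.6484·log₂(0.6484/0.25) = 0.89152
  Q(3)·log₂(Q(3)/P(3)) = 0.1234·log₂(0.1234/0.25) = -0.12569
  Q(4)·log₂(Q(4)/P(4)) = 0.098·log₂(0.098/0.25) = -0.13241

D_KL(Q||P) = -0.12254 + 0.89152 - 0.12569 - 0.13241 = 0.51088 ≈ 0.5109 bits

These are NOT equal (difference: 0.0269 bits). KL divergence is asymmetric: D_KL(P||Q) ≠ D_KL(Q||P) in general.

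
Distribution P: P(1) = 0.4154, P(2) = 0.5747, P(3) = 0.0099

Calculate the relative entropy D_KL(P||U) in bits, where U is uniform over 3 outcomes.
0.5333 bits

U(i) = 1/3 for all i

D_KL(P||U) = Σ P(x) log₂(P(x) / (1/3))
           = Σ P(x) log₂(P(x)) + log₂(3)
           = log₂(3) - H(P)

H(P) = -Σ P(x) log₂(P(x)):
  -P(1)·log₂(P(1)) = -(0.4154)·log₂(0.4154) = 0.52649
  -P(2)·log₂(P(2)) = -(0.5747)·log₂(0.5747) = 0.45925
  -P(3)·log₂(P(3)) = -(0.0099)·log₂(0.0099) = 0.06592
H(P) = 0.52649 + 0.45925 + 0.06592 = 1.05166 bits

log₂(3) = 1.58496 bits

D_KL(P||U) = 1.58496 - 1.05166 = 0.53330 ≈ 0.5333 bits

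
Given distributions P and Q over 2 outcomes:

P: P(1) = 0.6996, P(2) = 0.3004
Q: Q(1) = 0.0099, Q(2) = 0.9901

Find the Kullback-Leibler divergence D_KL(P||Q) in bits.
3.7807 bits

D_KL(P||Q) = Σ P(x) log₂(P(x)/Q(x))

Computing term by term:
  P(1)·log₂(P(1)/Q(1)) = 0.6996·log₂(0.6996/0.0099) = 4.29761
  P(2)·log₂(P(2)/Q(2)) = 0.3004·log₂(0.3004/0.9901) = -0.51690

D_KL(P||Q) = 4.29761 - 0.51690 = 3.78071 ≈ 3.7807 bits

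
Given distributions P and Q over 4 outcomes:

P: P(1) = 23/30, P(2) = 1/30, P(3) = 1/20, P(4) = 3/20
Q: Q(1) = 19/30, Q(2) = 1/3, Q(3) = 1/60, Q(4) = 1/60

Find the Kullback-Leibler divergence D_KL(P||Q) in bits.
0.6553 bits

D_KL(P||Q) = Σ P(x) log₂(P(x)/Q(x))

Computing term by term:
  P(1)·log₂(P(1)/Q(1)) = (23/30)·log₂((23/30)/(19/30)) = 0.21132
  P(2)·log₂(P(2)/Q(2)) = (1/30)·log₂((1/30)/(1/3)) = -0.11073
  P(3)·log₂(P(3)/Q(3)) = (1/20)·log₂((1/20)/(1/60)) = 0.07925
  P(4)·log₂(P(4)/Q(4)) = (3/20)·log₂((3/20)/(1/60)) = 0.47549

D_KL(P||Q) = 0.21132 - 0.11073 + 0.07925 + 0.47549 = 0.65533 ≈ 0.6553 bits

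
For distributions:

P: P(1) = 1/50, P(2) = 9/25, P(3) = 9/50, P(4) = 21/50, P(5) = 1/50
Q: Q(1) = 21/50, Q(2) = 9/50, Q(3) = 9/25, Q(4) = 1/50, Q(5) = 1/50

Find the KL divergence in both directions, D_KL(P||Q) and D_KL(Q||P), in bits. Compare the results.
D_KL(P||Q) = 1.9369 bits, D_KL(Q||P) = 1.9369 bits. The two directions give exactly the same value for this pair.

D_KL(P||Q) = Σ P(x) log₂(P(x)/Q(x))

Computing term by term:
  P(1)·log₂(P(1)/Q(1)) = (1/50)·log₂((1/50)/(21/50)) = -0.08785
  P(2)·log₂(P(2)/Q(2)) = (9/25)·log₂((9/25)/(9/50)) = 0.36000
  P(3)·log₂(P(3)/Q(3)) = (9/50)·log₂((9/50)/(9/25)) = -0.18000
  P(4)·log₂(P(4)/Q(4)) = (21/50)·log₂((21/50)/(1/50)) = 1.84477
  P(5)·log₂(P(5)/Q(5)) = (1/50)·log₂((1/50)/(1/50)) = 0.00000

D_KL(P||Q) = -0.08785 + 0.36000 - 0.18000 + 1.84477 + 0.00000 = 1.93692 ≈ 1.9369 bits

D_KL(Q||P) = Σ Q(x) log₂(Q(x)/P(x))

Computing term by term:
  Q(1)·log₂(Q(1)/P(1)) = (21/50)·log₂((21/50)/(1/50)) = 1.84477
  Q(2)·log₂(Q(2)/P(2)) = (9/50)·log₂((9/50)/(9/25)) = -0.18000
  Q(3)·log₂(Q(3)/P(3)) = (9/25)·log₂((9/25)/(9/50)) = 0.36000
  Q(4)·log₂(Q(4)/P(4)) = (1/50)·log₂((1/50)/(21/50)) = -0.08785
  Q(5)·log₂(Q(5)/P(5)) = (1/50)·log₂((1/50)/(1/50)) = 0.00000

D_KL(Q||P) = 1.84477 - 0.18000 + 0.36000 - 0.08785 + 0.00000 = 1.93692 ≈ 1.9369 bits

These ARE equal here. Q is P with outcomes relabeled (Q(1) = P(4), Q(2) = P(3), Q(3) = P(2), Q(4) = P(1)) by a relabeling that is its own inverse, so the two sums contain exactly the same terms in a different order. This is a special case — KL divergence is not symmetric in general: D_KL(P||Q) ≠ D_KL(Q||P) for most P, Q.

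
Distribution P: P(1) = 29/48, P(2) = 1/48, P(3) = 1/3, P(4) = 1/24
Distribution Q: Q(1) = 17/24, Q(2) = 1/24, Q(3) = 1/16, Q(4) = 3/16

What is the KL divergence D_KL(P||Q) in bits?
0.5551 bits

D_KL(P||Q) = Σ P(x) log₂(P(x)/Q(x))

Computing term by term:
  P(1)·log₂(P(1)/Q(1)) = (29/48)·log₂((29/48)/(17/24)) = -0.13865
  P(2)·log₂(P(2)/Q(2)) = (1/48)·log₂((1/48)/(1/24)) = -0.02083
  P(3)·log₂(P(3)/Q(3)) = (1/3)·log₂((1/3)/(1/16)) = 0.80501
  P(4)·log₂(P(4)/Q(4)) = (1/24)·log₂((1/24)/(3/16)) = -0.09041

D_KL(P||Q) = -0.13865 - 0.02083 + 0.80501 - 0.09041 = 0.55512 ≈ 0.5551 bits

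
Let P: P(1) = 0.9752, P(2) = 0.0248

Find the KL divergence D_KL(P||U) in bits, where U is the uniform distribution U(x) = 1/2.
0.8324 bits

U(i) = 1/2 for all i

D_KL(P||U) = Σ P(x) log₂(P(x) / (1/2))
           = Σ P(x) log₂(P(x)) + log₂(2)
           = log₂(2) - H(P)

H(P) = -Σ P(x) log₂(P(x)):
  -P(1)·log₂(P(1)) = -(0.9752)·log₂(0.9752) = 0.03533
  -P(2)·log₂(P(2)) = -(0.0248)·log₂(0.0248) = 0.13227
H(P) = 0.03533 + 0.13227 = 0.16760 bits

log₂(2) = 1.00000 bits

D_KL(P||U) = 1.00000 - 0.16760 = 0.83240 ≈ 0.8324 bits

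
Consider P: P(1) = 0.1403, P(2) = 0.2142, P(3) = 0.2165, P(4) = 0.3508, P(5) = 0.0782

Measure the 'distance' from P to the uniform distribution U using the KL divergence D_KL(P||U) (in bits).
0.1526 bits

U(i) = 1/5 for all i

D_KL(P||U) = Σ P(x) log₂(P(x) / (1/5))
           = Σ P(x) log₂(P(x)) + log₂(5)
           = log₂(5) - H(P)

H(P) = -Σ P(x) log₂(P(x)):
  -P(1)·log₂(P(1)) = -(0.1403)·log₂(0.1403) = 0.39753
  -P(2)·log₂(P(2)) = -(0.2142)·log₂(0.2142) = 0.47616
  -P(3)·log₂(P(3)) = -(0.2165)·log₂(0.2165) = 0.47794
  -P(4)·log₂(P(4)) = -(0.3508)·log₂(0.3508) = 0.53016
  -P(5)·log₂(P(5)) = -(0.0782)·log₂(0.0782) = 0.28752
H(P) = 0.39753 + 0.47616 + 0.47794 + 0.53016 + 0.28752 = 2.16931 bits

log₂(5) = 2.32193 bits

D_KL(P||U) = 2.32193 - 2.16931 = 0.15262 ≈ 0.1526 bits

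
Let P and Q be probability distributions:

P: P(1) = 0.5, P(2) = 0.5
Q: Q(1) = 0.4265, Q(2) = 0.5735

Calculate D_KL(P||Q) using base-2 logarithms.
0.0158 bits

D_KL(P||Q) = Σ P(x) log₂(P(x)/Q(x))

Computing term by term:
  P(1)·log₂(P(1)/Q(1)) = 0.5·log₂(0.5/0.4265) = 0.11469
  P(2)·log₂(P(2)/Q(2)) = 0.5·log₂(0.5/0.5735) = -0.09893

D_KL(P||Q) = 0.11469 - 0.09893 = 0.01576 ≈ 0.0158 bits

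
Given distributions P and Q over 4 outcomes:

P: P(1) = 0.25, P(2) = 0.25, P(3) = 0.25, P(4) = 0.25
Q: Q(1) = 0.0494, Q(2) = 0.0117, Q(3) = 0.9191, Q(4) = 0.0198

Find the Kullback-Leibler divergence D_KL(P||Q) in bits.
2.1342 bits

D_KL(P||Q) = Σ P(x) log₂(P(x)/Q(x))

Computing term by term:
  P(1)·log₂(P(1)/Q(1)) = 0.25·log₂(0.25/0.0494) = 0.58484
  P(2)·log₂(P(2)/Q(2)) = 0.25·log₂(0.25/0.0117) = 1.10434
  P(3)·log₂(P(3)/Q(3)) = 0.25·log₂(0.25/0.9191) = -0.46957
  P(4)·log₂(P(4)/Q(4)) = 0.25·log₂(0.25/0.0198) = 0.91459

D_KL(P||Q) = 0.58484 + 1.10434 - 0.46957 + 0.91459 = 2.13420 ≈ 2.1342 bits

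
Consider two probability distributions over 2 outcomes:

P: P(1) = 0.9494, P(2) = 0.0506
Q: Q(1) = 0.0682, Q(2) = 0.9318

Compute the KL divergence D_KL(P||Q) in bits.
3.3943 bits

D_KL(P||Q) = Σ P(x) log₂(P(x)/Q(x))

Computing term by term:
  P(1)·log₂(P(1)/Q(1)) = 0.9494·log₂(0.9494/0.0682) = 3.60693
  P(2)·log₂(P(2)/Q(2)) = 0.0506·log₂(0.0506/0.9318) = -0.21266

D_KL(P||Q) = 3.60693 - 0.21266 = 3.39427 ≈ 3.3943 bits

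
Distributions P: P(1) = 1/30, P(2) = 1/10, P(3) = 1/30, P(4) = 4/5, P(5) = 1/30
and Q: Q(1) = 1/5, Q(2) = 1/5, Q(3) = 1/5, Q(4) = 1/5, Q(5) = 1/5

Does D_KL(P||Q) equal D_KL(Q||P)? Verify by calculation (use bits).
D_KL(P||Q) = 1.2415 bits, D_KL(Q||P) = 1.3510 bits. No — D_KL(P||Q) ≠ D_KL(Q||P) for this pair.

D_KL(P||Q) = Σ P(x) log₂(P(x)/Q(x))

Computing term by term:
  P(1)·log₂(P(1)/Q(1)) = (1/30)·log₂((1/30)/(1/5)) = -0.08617
  P(2)·log₂(P(2)/Q(2)) = (1/10)·log₂((1/10)/(1/5)) = -0.10000
  P(3)·log₂(P(3)/Q(3)) = (1/30)·log₂((1/30)/(1/5)) = -0.08617
  P(4)·log₂(P(4)/Q(4)) = (4/5)·log₂((4/5)/(1/5)) = 1.60000
  P(5)·log₂(P(5)/Q(5)) = (1/30)·log₂((1/30)/(1/5)) = -0.08617

D_KL(P||Q) = -0.08617 - 0.10000 - 0.08617 + 1.60000 - 0.08617 = 1.24149 ≈ 1.2415 bits

D_KL(Q||P) = Σ Q(x) log₂(Q(x)/P(x))

Computing term by term:
  Q(1)·log₂(Q(1)/P(1)) = (1/5)·log₂((1/5)/(1/30)) = 0.51699
  Q(2)·log₂(Q(2)/P(2)) = (1/5)·log₂((1/5)/(1/10)) = 0.20000
  Q(3)·log₂(Q(3)/P(3)) = (1/5)·log₂((1/5)/(1/30)) = 0.51699
  Q(4)·log₂(Q(4)/P(4)) = (1/5)·log₂((1/5)/(4/5)) = -0.40000
  Q(5)·log₂(Q(5)/P(5)) = (1/5)·log₂((1/5)/(1/30)) = 0.51699

D_KL(Q||P) = 0.51699 + 0.20000 + 0.51699 - 0.40000 + 0.51699 = 1.35097 ≈ 1.3510 bits

These are NOT equal (difference: 0.1095 bits). KL divergence is asymmetric: D_KL(P||Q) ≠ D_KL(Q||P) in general.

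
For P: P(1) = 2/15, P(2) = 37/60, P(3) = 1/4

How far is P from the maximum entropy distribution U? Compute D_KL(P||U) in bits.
0.2673 bits

U(i) = 1/3 for all i

D_KL(P||U) = Σ P(x) log₂(P(x) / (1/3))
           = Σ P(x) log₂(P(x)) + log₂(3)
           = log₂(3) - H(P)

H(P) = -Σ P(x) log₂(P(x)):
  -P(1)·log₂(P(1)) = -(2/15)·log₂(2/15) = 0.38759
  -P(2)·log₂(P(2)) = -(37/60)·log₂(37/60) = 0.43009
  -P(3)·log₂(P(3)) = -(1/4)·log₂(1/4) = 0.50000
H(P) = 0.38759 + 0.43009 + 0.50000 = 1.31768 bits

log₂(3) = 1.58496 bits

D_KL(P||U) = 1.58496 - 1.31768 = 0.26728 ≈ 0.2673 bits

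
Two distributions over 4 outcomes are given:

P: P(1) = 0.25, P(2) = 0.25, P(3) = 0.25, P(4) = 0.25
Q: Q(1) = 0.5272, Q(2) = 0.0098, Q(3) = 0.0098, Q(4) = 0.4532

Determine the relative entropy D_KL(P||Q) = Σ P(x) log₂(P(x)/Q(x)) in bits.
1.8528 bits

D_KL(P||Q) = Σ P(x) log₂(P(x)/Q(x))

Computing term by term:
  P(1)·log₂(P(1)/Q(1)) = 0.25·log₂(0.25/0.5272) = -0.26911
  P(2)·log₂(P(2)/Q(2)) = 0.25·log₂(0.25/0.0098) = 1.16825
  P(3)·log₂(P(3)/Q(3)) = 0.25·log₂(0.25/0.0098) = 1.16825
  P(4)·log₂(P(4)/Q(4)) = 0.25·log₂(0.25/0.4532) = -0.21455

D_KL(P||Q) = -0.26911 + 1.16825 + 1.16825 - 0.21455 = 1.85284 ≈ 1.8528 bits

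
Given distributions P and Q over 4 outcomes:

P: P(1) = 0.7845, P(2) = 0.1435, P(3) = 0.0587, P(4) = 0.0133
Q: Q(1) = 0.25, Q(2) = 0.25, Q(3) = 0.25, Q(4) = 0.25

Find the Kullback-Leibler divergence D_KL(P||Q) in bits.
1.0004 bits

D_KL(P||Q) = Σ P(x) log₂(P(x)/Q(x))

Computing term by term:
  P(1)·log₂(P(1)/Q(1)) = 0.7845·log₂(0.7845/0.25) = 1.29430
  P(2)·log₂(P(2)/Q(2)) = 0.1435·log₂(0.1435/0.25) = -0.11493
  P(3)·log₂(P(3)/Q(3)) = 0.0587·log₂(0.0587/0.25) = -0.12271
  P(4)·log₂(P(4)/Q(4)) = 0.0133·log₂(0.0133/0.25) = -0.05629

D_KL(P||Q) = 1.29430 - 0.11493 - 0.12271 - 0.05629 = 1.00037 ≈ 1.0004 bits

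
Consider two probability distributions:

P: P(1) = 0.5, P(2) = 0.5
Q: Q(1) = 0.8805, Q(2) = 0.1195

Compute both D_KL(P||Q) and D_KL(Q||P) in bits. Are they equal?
D_KL(P||Q) = 0.6243 bits, D_KL(Q||P) = 0.4721 bits. No, they are not equal.

D_KL(P||Q) = Σ P(x) log₂(P(x)/Q(x))

Computing term by term:
  P(1)·log₂(P(1)/Q(1)) = 0.5·log₂(0.5/0.8805) = -0.40820
  P(2)·log₂(P(2)/Q(2)) = 0.5·log₂(0.5/0.1195) = 1.03246

D_KL(P||Q) = -0.40820 + 1.03246 = 0.62426 ≈ 0.6243 bits

D_KL(Q||P) = Σ Q(x) log₂(Q(x)/P(x))

Computing term by term:
  Q(1)·log₂(Q(1)/P(1)) = 0.8805·log₂(0.8805/0.5) = 0.71884
  Q(2)·log₂(Q(2)/P(2)) = 0.1195·log₂(0.1195/0.5) = -0.24676

D_KL(Q||P) = 0.71884 - 0.24676 = 0.47208 ≈ 0.4721 bits

These are NOT equal (difference: 0.1522 bits). KL divergence is asymmetric: D_KL(P||Q) ≠ D_KL(Q||P) in general.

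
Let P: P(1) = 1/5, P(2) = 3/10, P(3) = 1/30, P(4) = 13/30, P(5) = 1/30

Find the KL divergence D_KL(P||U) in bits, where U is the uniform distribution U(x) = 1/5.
0.4865 bits

U(i) = 1/5 for all i

D_KL(P||U) = Σ P(x) log₂(P(x) / (1/5))
           = Σ P(x) log₂(P(x)) + log₂(5)
           = log₂(5) - H(P)

H(P) = -Σ P(x) log₂(P(x)):
  -P(1)·log₂(P(1)) = -(1/5)·log₂(1/5) = 0.46439
  -P(2)·log₂(P(2)) = -(3/10)·log₂(3/10) = 0.52109
  -P(3)·log₂(P(3)) = -(1/30)·log₂(1/30) = 0.16356
  -P(4)·log₂(P(4)) = -(13/30)·log₂(13/30) = 0.52280
  -P(5)·log₂(P(5)) = -(1/30)·log₂(1/30) = 0.16356
H(P) = 0.46439 + 0.52109 + 0.16356 + 0.52280 + 0.16356 = 1.83540 bits

log₂(5) = 2.32193 bits

D_KL(P||U) = 2.32193 - 1.83540 = 0.48653 ≈ 0.4865 bits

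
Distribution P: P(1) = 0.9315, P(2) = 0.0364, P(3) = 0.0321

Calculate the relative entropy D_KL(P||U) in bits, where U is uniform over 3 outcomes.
1.1564 bits

U(i) = 1/3 for all i

D_KL(P||U) = Σ P(x) log₂(P(x) / (1/3))
           = Σ P(x) log₂(P(x)) + log₂(3)
           = log₂(3) - H(P)

H(P) = -Σ P(x) log₂(P(x)):
  -P(1)·log₂(P(1)) = -(0.9315)·log₂(0.9315) = 0.09536
  -P(2)·log₂(P(2)) = -(0.0364)·log₂(0.0364) = 0.17399
  -P(3)·log₂(P(3)) = -(0.0321)·log₂(0.0321) = 0.15926
H(P) = 0.09536 + 0.17399 + 0.15926 = 0.42861 bits

log₂(3) = 1.58496 bits

D_KL(P||U) = 1.58496 - 0.42861 = 1.15635 ≈ 1.1564 bits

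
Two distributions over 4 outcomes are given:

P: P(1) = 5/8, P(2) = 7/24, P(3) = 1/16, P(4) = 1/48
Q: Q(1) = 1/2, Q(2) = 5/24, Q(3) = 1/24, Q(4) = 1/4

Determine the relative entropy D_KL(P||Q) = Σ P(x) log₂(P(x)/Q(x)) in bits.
0.3047 bits

D_KL(P||Q) = Σ P(x) log₂(P(x)/Q(x))

Computing term by term:
  P(1)·log₂(P(1)/Q(1)) = (5/8)·log₂((5/8)/(1/2)) = 0.20121
  P(2)·log₂(P(2)/Q(2)) = (7/24)·log₂((7/24)/(5/24)) = 0.14158
  P(3)·log₂(P(3)/Q(3)) = (1/16)·log₂((1/16)/(1/24)) = 0.03656
  P(4)·log₂(P(4)/Q(4)) = (1/48)·log₂((1/48)/(1/4)) = -0.07469

D_KL(P||Q) = 0.20121 + 0.14158 + 0.03656 - 0.07469 = 0.30466 ≈ 0.3047 bits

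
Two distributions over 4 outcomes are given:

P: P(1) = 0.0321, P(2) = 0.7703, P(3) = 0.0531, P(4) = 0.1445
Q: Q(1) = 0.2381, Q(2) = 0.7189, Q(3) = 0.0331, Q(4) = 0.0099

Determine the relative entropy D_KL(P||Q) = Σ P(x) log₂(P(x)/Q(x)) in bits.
0.5790 bits

D_KL(P||Q) = Σ P(x) log₂(P(x)/Q(x))

Computing term by term:
  P(1)·log₂(P(1)/Q(1)) = 0.0321·log₂(0.0321/0.2381) = -0.09280
  P(2)·log₂(P(2)/Q(2)) = 0.7703·log₂(0.7703/0.7189) = 0.07674
  P(3)·log₂(P(3)/Q(3)) = 0.0531·log₂(0.0531/0.0331) = 0.03621
  P(4)·log₂(P(4)/Q(4)) = 0.1445·log₂(0.1445/0.0099) = 0.55885

D_KL(P||Q) = -0.09280 + 0.07674 + 0.03621 + 0.55885 = 0.57900 ≈ 0.5790 bits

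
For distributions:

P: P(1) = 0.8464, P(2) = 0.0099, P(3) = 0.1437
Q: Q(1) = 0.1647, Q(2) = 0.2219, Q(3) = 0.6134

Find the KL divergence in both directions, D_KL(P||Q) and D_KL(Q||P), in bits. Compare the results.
D_KL(P||Q) = 1.6535 bits, D_KL(Q||P) = 1.8909 bits. D_KL(Q||P) is larger than D_KL(P||Q) by 0.2374 bits; the two directions differ.

D_KL(P||Q) = Σ P(x) log₂(P(x)/Q(x))

Computing term by term:
  P(1)·log₂(P(1)/Q(1)) = 0.8464·log₂(0.8464/0.1647) = 1.99877
  P(2)·log₂(P(2)/Q(2)) = 0.0099·log₂(0.0099/0.2219) = -0.04441
  P(3)·log₂(P(3)/Q(3)) = 0.1437·log₂(0.1437/0.6134) = -0.30087

D_KL(P||Q) = 1.99877 - 0.04441 - 0.30087 = 1.65349 ≈ 1.6535 bits

D_KL(Q||P) = Σ Q(x) log₂(Q(x)/P(x))

Computing term by term:
  Q(1)·log₂(Q(1)/P(1)) = 0.1647·log₂(0.1647/0.8464) = -0.38894
  Q(2)·log₂(Q(2)/P(2)) = 0.2219·log₂(0.2219/0.0099) = 0.99552
  Q(3)·log₂(Q(3)/P(3)) = 0.6134·log₂(0.6134/0.1437) = 1.28432

D_KL(Q||P) = -0.38894 + 0.99552 + 1.28432 = 1.89090 ≈ 1.8909 bits

These are NOT equal (difference: 0.2374 bits). KL divergence is asymmetric: D_KL(P||Q) ≠ D_KL(Q||P) in general.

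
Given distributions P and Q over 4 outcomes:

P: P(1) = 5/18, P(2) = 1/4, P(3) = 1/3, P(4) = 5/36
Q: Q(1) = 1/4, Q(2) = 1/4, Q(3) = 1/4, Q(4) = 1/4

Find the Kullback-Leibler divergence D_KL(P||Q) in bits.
0.0628 bits

D_KL(P||Q) = Σ P(x) log₂(P(x)/Q(x))

Computing term by term:
  P(1)·log₂(P(1)/Q(1)) = (5/18)·log₂((5/18)/(1/4)) = 0.04222
  P(2)·log₂(P(2)/Q(2)) = (1/4)·log₂((1/4)/(1/4)) = 0.00000
  P(3)·log₂(P(3)/Q(3)) = (1/3)·log₂((1/3)/(1/4)) = 0.13835
  P(4)·log₂(P(4)/Q(4)) = (5/36)·log₂((5/36)/(1/4)) = -0.11778

D_KL(P||Q) = 0.04222 + 0.00000 + 0.13835 - 0.11778 = 0.06279 ≈ 0.0628 bits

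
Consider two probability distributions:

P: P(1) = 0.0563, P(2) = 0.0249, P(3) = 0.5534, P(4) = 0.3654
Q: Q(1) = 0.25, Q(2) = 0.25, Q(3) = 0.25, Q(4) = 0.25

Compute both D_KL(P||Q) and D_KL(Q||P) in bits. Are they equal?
D_KL(P||Q) = 0.6305 bits, D_KL(Q||P) = 0.9461 bits. No, they are not equal.

D_KL(P||Q) = Σ P(x) log₂(P(x)/Q(x))

Computing term by term:
  P(1)·log₂(P(1)/Q(1)) = 0.0563·log₂(0.0563/0.25) = -0.12109
  P(2)·log₂(P(2)/Q(2)) = 0.0249·log₂(0.0249/0.25) = -0.08286
  P(3)·log₂(P(3)/Q(3)) = 0.5534·log₂(0.5534/0.25) = 0.63441
  P(4)·log₂(P(4)/Q(4)) = 0.3654·log₂(0.3654/0.25) = 0.20007

D_KL(P||Q) = -0.12109 - 0.08286 + 0.63441 + 0.20007 = 0.63053 ≈ 0.6305 bits

D_KL(Q||P) = Σ Q(x) log₂(Q(x)/P(x))

Computing term by term:
  Q(1)·log₂(Q(1)/P(1)) = 0.25·log₂(0.25/0.0563) = 0.53768
  Q(2)·log₂(Q(2)/P(2)) = 0.25·log₂(0.25/0.0249) = 0.83193
  Q(3)·log₂(Q(3)/P(3)) = 0.25·log₂(0.25/0.5534) = -0.28660
  Q(4)·log₂(Q(4)/P(4)) = 0.25·log₂(0.25/0.3654) = -0.13689

D_KL(Q||P) = 0.53768 + 0.83193 - 0.28660 - 0.13689 = 0.94612 ≈ 0.9461 bits

These are NOT equal (difference: 0.3156 bits). KL divergence is asymmetric: D_KL(P||Q) ≠ D_KL(Q||P) in general.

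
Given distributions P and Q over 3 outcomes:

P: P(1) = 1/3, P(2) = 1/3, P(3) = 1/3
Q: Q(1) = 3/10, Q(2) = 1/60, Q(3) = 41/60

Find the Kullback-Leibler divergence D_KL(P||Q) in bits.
1.1461 bits

D_KL(P||Q) = Σ P(x) log₂(P(x)/Q(x))

Computing term by term:
  P(1)·log₂(P(1)/Q(1)) = (1/3)·log₂((1/3)/(3/10)) = 0.05067
  P(2)·log₂(P(2)/Q(2)) = (1/3)·log₂((1/3)/(1/60)) = 1.44064
  P(3)·log₂(P(3)/Q(3)) = (1/3)·log₂((1/3)/(41/60)) = -0.34521

D_KL(P||Q) = 0.05067 + 1.44064 - 0.34521 = 1.14610 ≈ 1.1461 bits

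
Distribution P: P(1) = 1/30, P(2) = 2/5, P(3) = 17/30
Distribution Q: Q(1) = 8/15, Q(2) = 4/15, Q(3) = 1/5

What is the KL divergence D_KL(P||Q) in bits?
0.9521 bits

D_KL(P||Q) = Σ P(x) log₂(P(x)/Q(x))

Computing term by term:
  P(1)·log₂(P(1)/Q(1)) = (1/30)·log₂((1/30)/(8/15)) = -0.13333
  P(2)·log₂(P(2)/Q(2)) = (2/5)·log₂((2/5)/(4/15)) = 0.23399
  P(3)·log₂(P(3)/Q(3)) = (17/30)·log₂((17/30)/(1/5)) = 0.85142

D_KL(P||Q) = -0.13333 + 0.23399 + 0.85142 = 0.95208 ≈ 0.9521 bits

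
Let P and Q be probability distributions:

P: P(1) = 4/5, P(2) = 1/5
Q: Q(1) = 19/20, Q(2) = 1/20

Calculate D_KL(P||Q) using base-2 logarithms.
0.2017 bits

D_KL(P||Q) = Σ P(x) log₂(P(x)/Q(x))

Computing term by term:
  P(1)·log₂(P(1)/Q(1)) = (4/5)·log₂((4/5)/(19/20)) = -0.19834
  P(2)·log₂(P(2)/Q(2)) = (1/5)·log₂((1/5)/(1/20)) = 0.40000

D_KL(P||Q) = -0.19834 + 0.40000 = 0.20166 ≈ 0.2017 bits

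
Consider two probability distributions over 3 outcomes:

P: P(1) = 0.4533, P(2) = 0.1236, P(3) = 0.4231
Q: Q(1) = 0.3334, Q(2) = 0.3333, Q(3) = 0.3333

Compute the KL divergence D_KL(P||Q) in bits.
0.1696 bits

D_KL(P||Q) = Σ P(x) log₂(P(x)/Q(x))

Computing term by term:
  P(1)·log₂(P(1)/Q(1)) = 0.4533·log₂(0.4533/0.3334) = 0.20091
  P(2)·log₂(P(2)/Q(2)) = 0.1236·log₂(0.1236/0.3333) = -0.17689
  P(3)·log₂(P(3)/Q(3)) = 0.4231·log₂(0.4231/0.3333) = 0.14562

D_KL(P||Q) = 0.20091 - 0.17689 + 0.14562 = 0.16964 ≈ 0.1696 bits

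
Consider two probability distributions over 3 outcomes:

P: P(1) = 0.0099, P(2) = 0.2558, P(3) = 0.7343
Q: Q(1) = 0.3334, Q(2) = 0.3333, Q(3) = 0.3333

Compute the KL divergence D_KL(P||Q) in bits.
0.6889 bits

D_KL(P||Q) = Σ P(x) log₂(P(x)/Q(x))

Computing term by term:
  P(1)·log₂(P(1)/Q(1)) = 0.0099·log₂(0.0099/0.3334) = -0.05023
  P(2)·log₂(P(2)/Q(2)) = 0.2558·log₂(0.2558/0.3333) = -0.09767
  P(3)·log₂(P(3)/Q(3)) = 0.7343·log₂(0.7343/0.3333) = 0.83677

D_KL(P||Q) = -0.05023 - 0.09767 + 0.83677 = 0.68887 ≈ 0.6889 bits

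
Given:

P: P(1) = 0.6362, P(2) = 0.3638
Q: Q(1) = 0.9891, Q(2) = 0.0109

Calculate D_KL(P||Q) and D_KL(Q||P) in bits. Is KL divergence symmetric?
D_KL(P||Q) = 1.4361 bits, D_KL(Q||P) = 0.5745 bits. No, KL divergence is not symmetric.

D_KL(P||Q) = Σ P(x) log₂(P(x)/Q(x))

Computing term by term:
  P(1)·log₂(P(1)/Q(1)) = 0.6362·log₂(0.6362/0.9891) = -0.40503
  P(2)·log₂(P(2)/Q(2)) = 0.3638·log₂(0.3638/0.0109) = 1.84110

D_KL(P||Q) = -0.40503 + 1.84110 = 1.43607 ≈ 1.4361 bits

D_KL(Q||P) = Σ Q(x) log₂(Q(x)/P(x))

Computing term by term:
  Q(1)·log₂(Q(1)/P(1)) = 0.9891·log₂(0.9891/0.6362) = 0.62970
  Q(2)·log₂(Q(2)/P(2)) = 0.0109·log₂(0.0109/0.3638) = -0.05516

D_KL(Q||P) = 0.62970 - 0.05516 = 0.57454 ≈ 0.5745 bits

These are NOT equal (difference: 0.8616 bits). KL divergence is asymmetric: D_KL(P||Q) ≠ D_KL(Q||P) in general.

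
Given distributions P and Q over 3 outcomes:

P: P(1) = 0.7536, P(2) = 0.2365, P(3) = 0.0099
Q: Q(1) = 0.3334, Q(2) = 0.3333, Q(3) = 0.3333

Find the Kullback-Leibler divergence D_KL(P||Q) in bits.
0.7194 bits

D_KL(P||Q) = Σ P(x) log₂(P(x)/Q(x))

Computing term by term:
  P(1)·log₂(P(1)/Q(1)) = 0.7536·log₂(0.7536/0.3334) = 0.88664
  P(2)·log₂(P(2)/Q(2)) = 0.2365·log₂(0.2365/0.3333) = -0.11706
  P(3)·log₂(P(3)/Q(3)) = 0.0099·log₂(0.0099/0.3333) = -0.05023

D_KL(P||Q) = 0.88664 - 0.11706 - 0.05023 = 0.71935 ≈ 0.7194 bits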